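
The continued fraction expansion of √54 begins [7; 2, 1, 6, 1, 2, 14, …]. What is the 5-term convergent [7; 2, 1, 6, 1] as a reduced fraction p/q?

Start with 1.
6 + 1/(1/1) = 6 + 1/1 = 7/1
1 + 1/(7/1) = 1 + 1/7 = 8/7
2 + 1/(8/7) = 2 + 7/8 = 23/8
7 + 1/(23/8) = 7 + 8/23 = 169/23

169/23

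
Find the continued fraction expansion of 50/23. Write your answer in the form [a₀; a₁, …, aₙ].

[2; 5, 1, 3]

Repeatedly divide and take the remainder:
50 = 2·23 + 4, so a_0 = 2
23 = 5·4 + 3, so a_1 = 5
4 = 1·3 + 1, so a_2 = 1
3 = 3·1 + 0, so a_3 = 3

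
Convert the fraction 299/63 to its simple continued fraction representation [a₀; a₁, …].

299 ÷ 63 → quotient 4, remainder 47
63 ÷ 47 → quotient 1, remainder 16
47 ÷ 16 → quotient 2, remainder 15
16 ÷ 15 → quotient 1, remainder 1
15 ÷ 1 → quotient 15, remainder 0

[4; 1, 2, 1, 15]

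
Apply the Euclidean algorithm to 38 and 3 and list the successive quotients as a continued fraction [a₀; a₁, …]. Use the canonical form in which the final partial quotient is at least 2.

⌊38/3⌋ = 12, remainder 2
⌊3/2⌋ = 1, remainder 1
⌊2/1⌋ = 2, remainder 0

[12; 1, 2]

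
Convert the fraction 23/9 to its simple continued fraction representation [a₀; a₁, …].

[2; 1, 1, 4]

Run the Euclidean algorithm, recording each quotient:
23 ÷ 9 → quotient 2, remainder 5
9 ÷ 5 → quotient 1, remainder 4
5 ÷ 4 → quotient 1, remainder 1
4 ÷ 1 → quotient 4, remainder 0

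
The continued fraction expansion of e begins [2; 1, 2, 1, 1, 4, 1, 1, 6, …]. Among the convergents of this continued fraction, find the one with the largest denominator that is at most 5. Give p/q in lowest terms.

a_0 = 2: 2/1  (≤ bound)
a_1 = 1: 3/1  (≤ bound)
a_2 = 2: 8/3  (≤ bound)
a_3 = 1: 11/4  (≤ bound)
a_4 = 1: 19/7  (> 5, stop)

11/4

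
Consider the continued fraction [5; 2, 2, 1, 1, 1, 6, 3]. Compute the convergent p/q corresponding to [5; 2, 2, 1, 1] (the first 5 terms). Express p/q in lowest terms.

Collapse the nested fraction from the inside out:
Start with 1.
1 + 1/(1/1) = 1 + 1/1 = 2/1
2 + 1/(2/1) = 2 + 1/2 = 5/2
2 + 1/(5/2) = 2 + 2/5 = 12/5
5 + 1/(12/5) = 5 + 5/12 = 65/12

65/12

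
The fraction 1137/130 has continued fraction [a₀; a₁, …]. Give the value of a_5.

2

1137 ÷ 130 → quotient 8, remainder 97
130 ÷ 97 → quotient 1, remainder 33
97 ÷ 33 → quotient 2, remainder 31
33 ÷ 31 → quotient 1, remainder 2
31 ÷ 2 → quotient 15, remainder 1
2 ÷ 1 → quotient 2, remainder 0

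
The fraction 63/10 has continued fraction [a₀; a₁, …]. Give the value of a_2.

63 = 6·10 + 3, so a_0 = 6
10 = 3·3 + 1, so a_1 = 3
3 = 3·1 + 0, so a_2 = 3

3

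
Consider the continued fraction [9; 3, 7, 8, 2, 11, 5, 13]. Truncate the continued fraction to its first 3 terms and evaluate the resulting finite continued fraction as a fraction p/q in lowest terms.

a_0 = 9: 9/1
a_1 = 3: 28/3
a_2 = 7: 205/22

205/22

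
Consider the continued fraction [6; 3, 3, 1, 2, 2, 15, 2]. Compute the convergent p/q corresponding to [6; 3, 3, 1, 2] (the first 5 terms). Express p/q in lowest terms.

Starting at the tail and folding back:
Start with 2.
1 + 1/(2/1) = 1 + 1/2 = 3/2
3 + 1/(3/2) = 3 + 2/3 = 11/3
3 + 1/(11/3) = 3 + 3/11 = 36/11
6 + 1/(36/11) = 6 + 11/36 = 227/36

227/36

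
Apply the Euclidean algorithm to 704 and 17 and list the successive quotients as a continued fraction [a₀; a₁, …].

[41; 2, 2, 3]

704 ÷ 17 → quotient 41, remainder 7
17 ÷ 7 → quotient 2, remainder 3
7 ÷ 3 → quotient 2, remainder 1
3 ÷ 1 → quotient 3, remainder 0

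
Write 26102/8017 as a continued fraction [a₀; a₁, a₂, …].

[3; 3, 1, 9, 1, 30, 6]

Run the Euclidean algorithm, recording each quotient:
26102 ÷ 8017 → quotient 3, remainder 2051
8017 ÷ 2051 → quotient 3, remainder 1864
2051 ÷ 1864 → quotient 1, remainder 187
1864 ÷ 187 → quotient 9, remainder 181
187 ÷ 181 → quotient 1, remainder 6
181 ÷ 6 → quotient 30, remainder 1
6 ÷ 1 → quotient 6, remainder 0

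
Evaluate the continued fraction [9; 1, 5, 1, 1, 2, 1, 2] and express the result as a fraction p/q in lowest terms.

Collapse the nested fraction from the inside out:
Start with 2.
1 + 1/(2/1) = 1 + 1/2 = 3/2
2 + 1/(3/2) = 2 + 2/3 = 8/3
1 + 1/(8/3) = 1 + 3/8 = 11/8
1 + 1/(11/8) = 1 + 8/11 = 19/11
5 + 1/(19/11) = 5 + 11/19 = 106/19
1 + 1/(106/19) = 1 + 19/106 = 125/106
9 + 1/(125/106) = 9 + 106/125 = 1231/125

1231/125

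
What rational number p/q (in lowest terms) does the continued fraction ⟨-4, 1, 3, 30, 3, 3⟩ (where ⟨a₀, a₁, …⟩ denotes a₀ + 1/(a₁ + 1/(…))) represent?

Build up convergents one term at a time:
a_0 = -4: -4/1
a_1 = 1: -3/1
a_2 = 3: -13/4
a_3 = 30: -393/121
a_4 = 3: -1192/367
a_5 = 3: -3969/1222

-3969/1222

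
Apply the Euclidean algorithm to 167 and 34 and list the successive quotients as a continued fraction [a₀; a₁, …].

167 ÷ 34 → quotient 4, remainder 31
34 ÷ 31 → quotient 1, remainder 3
31 ÷ 3 → quotient 10, remainder 1
3 ÷ 1 → quotient 3, remainder 0

[4; 1, 10, 3]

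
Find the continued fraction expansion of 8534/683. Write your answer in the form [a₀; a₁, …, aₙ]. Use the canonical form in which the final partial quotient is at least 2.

[12; 2, 48, 3, 2]

Repeatedly divide and take the remainder:
8534 = 12·683 + 338, so a_0 = 12
683 = 2·338 + 7, so a_1 = 2
338 = 48·7 + 2, so a_2 = 48
7 = 3·2 + 1, so a_3 = 3
2 = 2·1 + 0, so a_4 = 2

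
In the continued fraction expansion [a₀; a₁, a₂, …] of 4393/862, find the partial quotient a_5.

2

Apply division with remainder until the remainder is 0:
4393 ÷ 862 → quotient 5, remainder 83
862 ÷ 83 → quotient 10, remainder 32
83 ÷ 32 → quotient 2, remainder 19
32 ÷ 19 → quotient 1, remainder 13
19 ÷ 13 → quotient 1, remainder 6
13 ÷ 6 → quotient 2, remainder 1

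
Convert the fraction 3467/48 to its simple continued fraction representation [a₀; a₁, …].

[72; 4, 2, 1, 3]

3467 ÷ 48 → quotient 72, remainder 11
48 ÷ 11 → quotient 4, remainder 4
11 ÷ 4 → quotient 2, remainder 3
4 ÷ 3 → quotient 1, remainder 1
3 ÷ 1 → quotient 3, remainder 0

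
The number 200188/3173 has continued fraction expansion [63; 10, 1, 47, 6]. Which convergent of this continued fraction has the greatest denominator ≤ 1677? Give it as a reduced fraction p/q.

List convergents until the denominator exceeds the bound:
a_0 = 63: 63/1  (≤ bound)
a_1 = 10: 631/10  (≤ bound)
a_2 = 1: 694/11  (≤ bound)
a_3 = 47: 33249/527  (≤ bound)
a_4 = 6: 200188/3173  (> 1677, stop)

33249/527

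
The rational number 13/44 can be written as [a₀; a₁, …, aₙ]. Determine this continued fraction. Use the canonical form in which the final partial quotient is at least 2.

Run the Euclidean algorithm, recording each quotient:
13 = 0·44 + 13, so a_0 = 0
44 = 3·13 + 5, so a_1 = 3
13 = 2·5 + 3, so a_2 = 2
5 = 1·3 + 2, so a_3 = 1
3 = 1·2 + 1, so a_4 = 1
2 = 2·1 + 0, so a_5 = 2

[0; 3, 2, 1, 1, 2]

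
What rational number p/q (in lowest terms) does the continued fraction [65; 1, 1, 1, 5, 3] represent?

3545/54

a_0 = 65: 65/1
a_1 = 1: 66/1
a_2 = 1: 131/2
a_3 = 1: 197/3
a_4 = 5: 1116/17
a_5 = 3: 3545/54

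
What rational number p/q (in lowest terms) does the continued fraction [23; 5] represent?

Start with 5.
23 + 1/(5/1) = 23 + 1/5 = 116/5

116/5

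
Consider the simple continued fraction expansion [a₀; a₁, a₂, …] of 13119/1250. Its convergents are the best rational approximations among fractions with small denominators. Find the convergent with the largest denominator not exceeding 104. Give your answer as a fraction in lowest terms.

1081/103

List convergents until the denominator exceeds the bound:
a_0 = 10: 10/1  (≤ bound)
a_1 = 2: 21/2  (≤ bound)
a_2 = 51: 1081/103  (≤ bound)
a_3 = 1: 1102/105  (> 104, stop)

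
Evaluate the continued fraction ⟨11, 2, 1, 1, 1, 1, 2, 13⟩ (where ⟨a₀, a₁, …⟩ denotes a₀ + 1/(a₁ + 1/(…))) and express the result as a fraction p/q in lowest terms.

5179/455

Start with 13.
2 + 1/(13/1) = 2 + 1/13 = 27/13
1 + 1/(27/13) = 1 + 13/27 = 40/27
1 + 1/(40/27) = 1 + 27/40 = 67/40
1 + 1/(67/40) = 1 + 40/67 = 107/67
1 + 1/(107/67) = 1 + 67/107 = 174/107
2 + 1/(174/107) = 2 + 107/174 = 455/174
11 + 1/(455/174) = 11 + 174/455 = 5179/455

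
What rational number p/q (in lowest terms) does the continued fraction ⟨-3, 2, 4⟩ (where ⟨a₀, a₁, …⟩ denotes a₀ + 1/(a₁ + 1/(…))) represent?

-23/9

Collapse the nested fraction from the inside out:
Start with 4.
2 + 1/(4/1) = 2 + 1/4 = 9/4
-3 + 1/(9/4) = -3 + 4/9 = -23/9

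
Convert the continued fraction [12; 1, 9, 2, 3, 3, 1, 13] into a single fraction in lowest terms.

Compute successive convergents:
a_0 = 12: 12/1
a_1 = 1: 13/1
a_2 = 9: 129/10
a_3 = 2: 271/21
a_4 = 3: 942/73
a_5 = 3: 3097/240
a_6 = 1: 4039/313
a_7 = 13: 55604/4309

55604/4309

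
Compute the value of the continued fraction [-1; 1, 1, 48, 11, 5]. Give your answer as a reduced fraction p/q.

Use the convergent recurrence hₖ = aₖ·hₖ₋₁ + hₖ₋₂ (and likewise for the denominators kₖ):
a_0 = -1: -1/1
a_1 = 1: 0/1
a_2 = 1: -1/2
a_3 = 48: -48/97
a_4 = 11: -529/1069
a_5 = 5: -2693/5442

-2693/5442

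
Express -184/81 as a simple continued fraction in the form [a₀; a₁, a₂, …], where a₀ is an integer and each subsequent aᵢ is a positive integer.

⌊-184/81⌋ = -3, remainder 59
⌊81/59⌋ = 1, remainder 22
⌊59/22⌋ = 2, remainder 15
⌊22/15⌋ = 1, remainder 7
⌊15/7⌋ = 2, remainder 1
⌊7/1⌋ = 7, remainder 0

[-3; 1, 2, 1, 2, 7]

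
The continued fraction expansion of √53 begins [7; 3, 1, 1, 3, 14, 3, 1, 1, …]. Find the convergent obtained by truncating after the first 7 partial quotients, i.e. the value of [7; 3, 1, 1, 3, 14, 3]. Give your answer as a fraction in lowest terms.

a_0 = 7: 7/1
a_1 = 3: 22/3
a_2 = 1: 29/4
a_3 = 1: 51/7
a_4 = 3: 182/25
a_5 = 14: 2599/357
a_6 = 3: 7979/1096

7979/1096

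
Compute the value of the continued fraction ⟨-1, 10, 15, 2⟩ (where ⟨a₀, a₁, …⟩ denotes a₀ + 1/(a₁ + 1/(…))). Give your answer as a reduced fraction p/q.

-281/312

Build up convergents one term at a time:
a_0 = -1: -1/1
a_1 = 10: -9/10
a_2 = 15: -136/151
a_3 = 2: -281/312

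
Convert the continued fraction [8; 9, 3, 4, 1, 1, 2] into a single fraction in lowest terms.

Start with 2.
1 + 1/(2/1) = 1 + 1/2 = 3/2
1 + 1/(3/2) = 1 + 2/3 = 5/3
4 + 1/(5/3) = 4 + 3/5 = 23/5
3 + 1/(23/5) = 3 + 5/23 = 74/23
9 + 1/(74/23) = 9 + 23/74 = 689/74
8 + 1/(689/74) = 8 + 74/689 = 5586/689

5586/689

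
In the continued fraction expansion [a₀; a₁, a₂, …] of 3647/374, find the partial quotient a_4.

⌊3647/374⌋ = 9, remainder 281
⌊374/281⌋ = 1, remainder 93
⌊281/93⌋ = 3, remainder 2
⌊93/2⌋ = 46, remainder 1
⌊2/1⌋ = 2, remainder 0

2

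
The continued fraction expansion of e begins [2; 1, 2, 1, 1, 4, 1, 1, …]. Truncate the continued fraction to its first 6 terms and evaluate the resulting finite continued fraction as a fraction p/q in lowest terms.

87/32

a_0 = 2: 2/1
a_1 = 1: 3/1
a_2 = 2: 8/3
a_3 = 1: 11/4
a_4 = 1: 19/7
a_5 = 4: 87/32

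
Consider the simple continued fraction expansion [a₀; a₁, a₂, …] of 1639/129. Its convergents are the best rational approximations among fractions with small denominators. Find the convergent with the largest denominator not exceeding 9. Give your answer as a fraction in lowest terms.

89/7

List convergents until the denominator exceeds the bound:
a_0 = 12: 12/1  (≤ bound)
a_1 = 1: 13/1  (≤ bound)
a_2 = 2: 38/3  (≤ bound)
a_3 = 2: 89/7  (≤ bound)
a_4 = 1: 127/10  (> 9, stop)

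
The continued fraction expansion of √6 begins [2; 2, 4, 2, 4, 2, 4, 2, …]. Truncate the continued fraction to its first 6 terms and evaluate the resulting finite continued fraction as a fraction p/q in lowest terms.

Start with 2.
4 + 1/(2/1) = 4 + 1/2 = 9/2
2 + 1/(9/2) = 2 + 2/9 = 20/9
4 + 1/(20/9) = 4 + 9/20 = 89/20
2 + 1/(89/20) = 2 + 20/89 = 198/89
2 + 1/(198/89) = 2 + 89/198 = 485/198

485/198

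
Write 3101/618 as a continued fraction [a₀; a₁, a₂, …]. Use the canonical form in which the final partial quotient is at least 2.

Repeatedly divide and take the remainder:
3101 = 5·618 + 11, so a_0 = 5
618 = 56·11 + 2, so a_1 = 56
11 = 5·2 + 1, so a_2 = 5
2 = 2·1 + 0, so a_3 = 2

[5; 56, 5, 2]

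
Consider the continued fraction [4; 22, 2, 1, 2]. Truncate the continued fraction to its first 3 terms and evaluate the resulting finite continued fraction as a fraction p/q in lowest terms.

Collapse the nested fraction from the inside out:
Start with 2.
22 + 1/(2/1) = 22 + 1/2 = 45/2
4 + 1/(45/2) = 4 + 2/45 = 182/45

182/45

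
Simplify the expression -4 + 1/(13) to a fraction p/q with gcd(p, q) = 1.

-51/13

Build up convergents one term at a time:
a_0 = -4: -4/1
a_1 = 13: -51/13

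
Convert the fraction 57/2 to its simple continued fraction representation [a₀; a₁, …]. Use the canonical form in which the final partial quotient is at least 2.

⌊57/2⌋ = 28, remainder 1
⌊2/1⌋ = 2, remainder 0

[28; 2]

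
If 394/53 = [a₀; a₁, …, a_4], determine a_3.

Run the Euclidean algorithm, recording each quotient:
394 ÷ 53 → quotient 7, remainder 23
53 ÷ 23 → quotient 2, remainder 7
23 ÷ 7 → quotient 3, remainder 2
7 ÷ 2 → quotient 3, remainder 1

3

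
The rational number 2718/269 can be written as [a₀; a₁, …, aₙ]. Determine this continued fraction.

[10; 9, 1, 1, 1, 1, 5]

Apply division with remainder until the remainder is 0:
2718 = 10·269 + 28, so a_0 = 10
269 = 9·28 + 17, so a_1 = 9
28 = 1·17 + 11, so a_2 = 1
17 = 1·11 + 6, so a_3 = 1
11 = 1·6 + 5, so a_4 = 1
6 = 1·5 + 1, so a_5 = 1
5 = 5·1 + 0, so a_6 = 5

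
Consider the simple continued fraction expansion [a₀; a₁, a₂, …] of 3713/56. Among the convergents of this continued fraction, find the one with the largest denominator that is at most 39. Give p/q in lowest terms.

1525/23

a_0 = 66: 66/1  (≤ bound)
a_1 = 3: 199/3  (≤ bound)
a_2 = 3: 663/10  (≤ bound)
a_3 = 2: 1525/23  (≤ bound)
a_4 = 2: 3713/56  (> 39, stop)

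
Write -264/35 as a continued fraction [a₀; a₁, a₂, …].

⌊-264/35⌋ = -8, remainder 16
⌊35/16⌋ = 2, remainder 3
⌊16/3⌋ = 5, remainder 1
⌊3/1⌋ = 3, remainder 0

[-8; 2, 5, 3]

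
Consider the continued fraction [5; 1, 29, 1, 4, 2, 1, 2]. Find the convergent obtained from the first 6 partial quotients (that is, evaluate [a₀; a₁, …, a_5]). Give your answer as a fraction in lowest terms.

Start with 2.
4 + 1/(2/1) = 4 + 1/2 = 9/2
1 + 1/(9/2) = 1 + 2/9 = 11/9
29 + 1/(11/9) = 29 + 9/11 = 328/11
1 + 1/(328/11) = 1 + 11/328 = 339/328
5 + 1/(339/328) = 5 + 328/339 = 2023/339

2023/339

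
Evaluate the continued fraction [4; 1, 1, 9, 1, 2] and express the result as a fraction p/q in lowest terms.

Collapse the nested fraction from the inside out:
Start with 2.
1 + 1/(2/1) = 1 + 1/2 = 3/2
9 + 1/(3/2) = 9 + 2/3 = 29/3
1 + 1/(29/3) = 1 + 3/29 = 32/29
1 + 1/(32/29) = 1 + 29/32 = 61/32
4 + 1/(61/32) = 4 + 32/61 = 276/61

276/61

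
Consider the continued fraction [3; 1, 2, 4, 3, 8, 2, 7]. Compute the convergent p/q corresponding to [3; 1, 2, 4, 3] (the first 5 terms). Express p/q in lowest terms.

Build up convergents one term at a time:
a_0 = 3: 3/1
a_1 = 1: 4/1
a_2 = 2: 11/3
a_3 = 4: 48/13
a_4 = 3: 155/42

155/42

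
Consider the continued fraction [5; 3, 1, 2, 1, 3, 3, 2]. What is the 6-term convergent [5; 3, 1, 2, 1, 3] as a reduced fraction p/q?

295/56

Work from the innermost term outward:
Start with 3.
1 + 1/(3/1) = 1 + 1/3 = 4/3
2 + 1/(4/3) = 2 + 3/4 = 11/4
1 + 1/(11/4) = 1 + 4/11 = 15/11
3 + 1/(15/11) = 3 + 11/15 = 56/15
5 + 1/(56/15) = 5 + 15/56 = 295/56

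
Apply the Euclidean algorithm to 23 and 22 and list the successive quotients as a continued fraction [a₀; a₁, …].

[1; 22]

23 ÷ 22 → quotient 1, remainder 1
22 ÷ 1 → quotient 22, remainder 0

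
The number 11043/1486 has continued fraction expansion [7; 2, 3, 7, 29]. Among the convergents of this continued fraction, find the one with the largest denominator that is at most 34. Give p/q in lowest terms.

52/7

a_0 = 7: 7/1  (≤ bound)
a_1 = 2: 15/2  (≤ bound)
a_2 = 3: 52/7  (≤ bound)
a_3 = 7: 379/51  (> 34, stop)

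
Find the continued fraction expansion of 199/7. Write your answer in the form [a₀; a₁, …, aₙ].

199 = 28·7 + 3, so a_0 = 28
7 = 2·3 + 1, so a_1 = 2
3 = 3·1 + 0, so a_2 = 3

[28; 2, 3]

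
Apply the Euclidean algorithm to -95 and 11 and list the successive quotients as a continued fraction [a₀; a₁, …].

[-9; 2, 1, 3]

-95 ÷ 11 → quotient -9, remainder 4
11 ÷ 4 → quotient 2, remainder 3
4 ÷ 3 → quotient 1, remainder 1
3 ÷ 1 → quotient 3, remainder 0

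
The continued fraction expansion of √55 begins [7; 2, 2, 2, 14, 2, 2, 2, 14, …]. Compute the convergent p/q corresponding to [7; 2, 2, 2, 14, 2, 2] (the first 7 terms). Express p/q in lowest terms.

Collapse the nested fraction from the inside out:
Start with 2.
2 + 1/(2/1) = 2 + 1/2 = 5/2
14 + 1/(5/2) = 14 + 2/5 = 72/5
2 + 1/(72/5) = 2 + 5/72 = 149/72
2 + 1/(149/72) = 2 + 72/149 = 370/149
2 + 1/(370/149) = 2 + 149/370 = 889/370
7 + 1/(889/370) = 7 + 370/889 = 6593/889

6593/889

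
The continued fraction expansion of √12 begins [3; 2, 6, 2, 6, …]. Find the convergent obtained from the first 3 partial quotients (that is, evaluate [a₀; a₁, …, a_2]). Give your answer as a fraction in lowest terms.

Use the convergent recurrence hₖ = aₖ·hₖ₋₁ + hₖ₋₂ (and likewise for the denominators kₖ):
a_0 = 3: 3/1
a_1 = 2: 7/2
a_2 = 6: 45/13

45/13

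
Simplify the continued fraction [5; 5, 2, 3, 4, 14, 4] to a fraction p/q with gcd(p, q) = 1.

48953/9443

Start with 4.
14 + 1/(4/1) = 14 + 1/4 = 57/4
4 + 1/(57/4) = 4 + 4/57 = 232/57
3 + 1/(232/57) = 3 + 57/232 = 753/232
2 + 1/(753/232) = 2 + 232/753 = 1738/753
5 + 1/(1738/753) = 5 + 753/1738 = 9443/1738
5 + 1/(9443/1738) = 5 + 1738/9443 = 48953/9443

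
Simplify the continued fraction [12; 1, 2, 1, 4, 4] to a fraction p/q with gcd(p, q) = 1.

Work from the innermost term outward:
Start with 4.
4 + 1/(4/1) = 4 + 1/4 = 17/4
1 + 1/(17/4) = 1 + 4/17 = 21/17
2 + 1/(21/17) = 2 + 17/21 = 59/21
1 + 1/(59/21) = 1 + 21/59 = 80/59
12 + 1/(80/59) = 12 + 59/80 = 1019/80

1019/80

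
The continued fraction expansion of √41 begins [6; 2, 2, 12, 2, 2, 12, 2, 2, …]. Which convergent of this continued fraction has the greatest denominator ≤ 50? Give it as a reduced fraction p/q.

32/5

a_0 = 6: 6/1  (≤ bound)
a_1 = 2: 13/2  (≤ bound)
a_2 = 2: 32/5  (≤ bound)
a_3 = 12: 397/62  (> 50, stop)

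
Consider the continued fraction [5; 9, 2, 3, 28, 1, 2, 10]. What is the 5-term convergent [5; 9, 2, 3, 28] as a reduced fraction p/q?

a_0 = 5: 5/1
a_1 = 9: 46/9
a_2 = 2: 97/19
a_3 = 3: 337/66
a_4 = 28: 9533/1867

9533/1867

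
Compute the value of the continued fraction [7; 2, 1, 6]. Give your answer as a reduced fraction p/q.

147/20

a_0 = 7: 7/1
a_1 = 2: 15/2
a_2 = 1: 22/3
a_3 = 6: 147/20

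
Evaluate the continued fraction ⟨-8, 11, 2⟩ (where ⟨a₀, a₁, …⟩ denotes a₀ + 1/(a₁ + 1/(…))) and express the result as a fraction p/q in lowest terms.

Compute successive convergents:
a_0 = -8: -8/1
a_1 = 11: -87/11
a_2 = 2: -182/23

-182/23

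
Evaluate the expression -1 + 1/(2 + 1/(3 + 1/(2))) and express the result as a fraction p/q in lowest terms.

-9/16

a_0 = -1: -1/1
a_1 = 2: -1/2
a_2 = 3: -4/7
a_3 = 2: -9/16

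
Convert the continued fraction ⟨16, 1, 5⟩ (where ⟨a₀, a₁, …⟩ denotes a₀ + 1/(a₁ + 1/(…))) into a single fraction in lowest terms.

Compute successive convergents:
a_0 = 16: 16/1
a_1 = 1: 17/1
a_2 = 5: 101/6

101/6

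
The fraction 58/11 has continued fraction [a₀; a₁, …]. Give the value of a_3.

2

⌊58/11⌋ = 5, remainder 3
⌊11/3⌋ = 3, remainder 2
⌊3/2⌋ = 1, remainder 1
⌊2/1⌋ = 2, remainder 0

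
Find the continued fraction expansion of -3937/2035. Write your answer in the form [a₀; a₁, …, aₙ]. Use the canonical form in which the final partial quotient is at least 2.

[-2; 15, 3, 3, 13]

-3937 = -2·2035 + 133, so a_0 = -2
2035 = 15·133 + 40, so a_1 = 15
133 = 3·40 + 13, so a_2 = 3
40 = 3·13 + 1, so a_3 = 3
13 = 13·1 + 0, so a_4 = 13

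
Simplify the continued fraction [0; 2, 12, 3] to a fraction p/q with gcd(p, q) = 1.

Start with 3.
12 + 1/(3/1) = 12 + 1/3 = 37/3
2 + 1/(37/3) = 2 + 3/37 = 77/37
0 + 1/(77/37) = 0 + 37/77 = 37/77

37/77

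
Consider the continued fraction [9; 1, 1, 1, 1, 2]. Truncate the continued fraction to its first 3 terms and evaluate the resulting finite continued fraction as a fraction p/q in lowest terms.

Start with 1.
1 + 1/(1/1) = 1 + 1/1 = 2/1
9 + 1/(2/1) = 9 + 1/2 = 19/2

19/2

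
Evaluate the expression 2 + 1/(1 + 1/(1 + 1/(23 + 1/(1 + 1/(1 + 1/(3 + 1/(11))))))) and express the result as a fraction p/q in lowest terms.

Use the convergent recurrence hₖ = aₖ·hₖ₋₁ + hₖ₋₂ (and likewise for the denominators kₖ):
a_0 = 2: 2/1
a_1 = 1: 3/1
a_2 = 1: 5/2
a_3 = 23: 118/47
a_4 = 1: 123/49
a_5 = 1: 241/96
a_6 = 3: 846/337
a_7 = 11: 9547/3803

9547/3803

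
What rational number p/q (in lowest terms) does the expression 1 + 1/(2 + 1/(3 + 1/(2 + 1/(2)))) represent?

56/39

Use the convergent recurrence hₖ = aₖ·hₖ₋₁ + hₖ₋₂ (and likewise for the denominators kₖ):
a_0 = 1: 1/1
a_1 = 2: 3/2
a_2 = 3: 10/7
a_3 = 2: 23/16
a_4 = 2: 56/39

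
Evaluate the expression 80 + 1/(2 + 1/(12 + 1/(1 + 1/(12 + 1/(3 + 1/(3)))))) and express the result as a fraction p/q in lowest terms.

287399/3571

Compute successive convergents:
a_0 = 80: 80/1
a_1 = 2: 161/2
a_2 = 12: 2012/25
a_3 = 1: 2173/27
a_4 = 12: 28088/349
a_5 = 3: 86437/1074
a_6 = 3: 287399/3571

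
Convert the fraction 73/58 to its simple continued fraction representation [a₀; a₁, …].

Run the Euclidean algorithm, recording each quotient:
73 = 1·58 + 15, so a_0 = 1
58 = 3·15 + 13, so a_1 = 3
15 = 1·13 + 2, so a_2 = 1
13 = 6·2 + 1, so a_3 = 6
2 = 2·1 + 0, so a_4 = 2

[1; 3, 1, 6, 2]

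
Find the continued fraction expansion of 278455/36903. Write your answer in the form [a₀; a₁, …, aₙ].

278455 = 7·36903 + 20134, so a_0 = 7
36903 = 1·20134 + 16769, so a_1 = 1
20134 = 1·16769 + 3365, so a_2 = 1
16769 = 4·3365 + 3309, so a_3 = 4
3365 = 1·3309 + 56, so a_4 = 1
3309 = 59·56 + 5, so a_5 = 59
56 = 11·5 + 1, so a_6 = 11
5 = 5·1 + 0, so a_7 = 5

[7; 1, 1, 4, 1, 59, 11, 5]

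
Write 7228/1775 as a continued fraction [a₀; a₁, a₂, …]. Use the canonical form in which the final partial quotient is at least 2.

[4; 13, 1, 6, 1, 1, 8]

⌊7228/1775⌋ = 4, remainder 128
⌊1775/128⌋ = 13, remainder 111
⌊128/111⌋ = 1, remainder 17
⌊111/17⌋ = 6, remainder 9
⌊17/9⌋ = 1, remainder 8
⌊9/8⌋ = 1, remainder 1
⌊8/1⌋ = 8, remainder 0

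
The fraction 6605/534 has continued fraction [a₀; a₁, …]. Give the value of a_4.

2

⌊6605/534⌋ = 12, remainder 197
⌊534/197⌋ = 2, remainder 140
⌊197/140⌋ = 1, remainder 57
⌊140/57⌋ = 2, remainder 26
⌊57/26⌋ = 2, remainder 5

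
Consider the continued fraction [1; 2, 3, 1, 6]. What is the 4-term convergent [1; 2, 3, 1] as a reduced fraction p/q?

a_0 = 1: 1/1
a_1 = 2: 3/2
a_2 = 3: 10/7
a_3 = 1: 13/9

13/9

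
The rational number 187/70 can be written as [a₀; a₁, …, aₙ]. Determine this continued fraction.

[2; 1, 2, 23]

Apply division with remainder until the remainder is 0:
187 = 2·70 + 47, so a_0 = 2
70 = 1·47 + 23, so a_1 = 1
47 = 2·23 + 1, so a_2 = 2
23 = 23·1 + 0, so a_3 = 23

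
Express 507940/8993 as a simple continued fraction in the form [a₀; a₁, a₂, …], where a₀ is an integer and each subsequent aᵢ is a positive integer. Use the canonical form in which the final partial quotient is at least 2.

Run the Euclidean algorithm, recording each quotient:
507940 ÷ 8993 → quotient 56, remainder 4332
8993 ÷ 4332 → quotient 2, remainder 329
4332 ÷ 329 → quotient 13, remainder 55
329 ÷ 55 → quotient 5, remainder 54
55 ÷ 54 → quotient 1, remainder 1
54 ÷ 1 → quotient 54, remainder 0

[56; 2, 13, 5, 1, 54]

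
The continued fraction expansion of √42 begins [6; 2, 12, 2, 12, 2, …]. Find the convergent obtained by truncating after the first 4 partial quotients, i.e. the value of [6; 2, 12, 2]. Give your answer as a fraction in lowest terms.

a_0 = 6: 6/1
a_1 = 2: 13/2
a_2 = 12: 162/25
a_3 = 2: 337/52

337/52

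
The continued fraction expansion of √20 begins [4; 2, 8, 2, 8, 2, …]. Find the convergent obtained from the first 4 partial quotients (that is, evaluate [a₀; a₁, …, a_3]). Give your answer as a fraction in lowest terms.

161/36

a_0 = 4: 4/1
a_1 = 2: 9/2
a_2 = 8: 76/17
a_3 = 2: 161/36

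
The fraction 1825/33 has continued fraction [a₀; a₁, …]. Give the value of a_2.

1825 = 55·33 + 10, so a_0 = 55
33 = 3·10 + 3, so a_1 = 3
10 = 3·3 + 1, so a_2 = 3

3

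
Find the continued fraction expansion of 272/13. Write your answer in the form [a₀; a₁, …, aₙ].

[20; 1, 12]

272 = 20·13 + 12, so a_0 = 20
13 = 1·12 + 1, so a_1 = 1
12 = 12·1 + 0, so a_2 = 12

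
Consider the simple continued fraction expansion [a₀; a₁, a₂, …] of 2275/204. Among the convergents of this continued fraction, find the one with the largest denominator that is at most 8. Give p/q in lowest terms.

a_0 = 11: 11/1  (≤ bound)
a_1 = 6: 67/6  (≤ bound)
a_2 = 1: 78/7  (≤ bound)
a_3 = 1: 145/13  (> 8, stop)

78/7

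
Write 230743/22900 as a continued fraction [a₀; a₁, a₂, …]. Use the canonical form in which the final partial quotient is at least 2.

[10; 13, 7, 4, 3, 3, 2, 2]

230743 = 10·22900 + 1743, so a_0 = 10
22900 = 13·1743 + 241, so a_1 = 13
1743 = 7·241 + 56, so a_2 = 7
241 = 4·56 + 17, so a_3 = 4
56 = 3·17 + 5, so a_4 = 3
17 = 3·5 + 2, so a_5 = 3
5 = 2·2 + 1, so a_6 = 2
2 = 2·1 + 0, so a_7 = 2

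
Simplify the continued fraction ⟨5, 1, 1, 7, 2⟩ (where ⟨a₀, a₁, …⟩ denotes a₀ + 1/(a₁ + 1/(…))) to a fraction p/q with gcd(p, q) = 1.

Collapse the nested fraction from the inside out:
Start with 2.
7 + 1/(2/1) = 7 + 1/2 = 15/2
1 + 1/(15/2) = 1 + 2/15 = 17/15
1 + 1/(17/15) = 1 + 15/17 = 32/17
5 + 1/(32/17) = 5 + 17/32 = 177/32

177/32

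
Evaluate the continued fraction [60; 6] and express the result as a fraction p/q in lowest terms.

361/6

Start with 6.
60 + 1/(6/1) = 60 + 1/6 = 361/6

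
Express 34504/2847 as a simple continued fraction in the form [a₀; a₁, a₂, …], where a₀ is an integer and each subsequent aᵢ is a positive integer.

[12; 8, 2, 1, 2, 10, 4]

Apply division with remainder until the remainder is 0:
34504 ÷ 2847 → quotient 12, remainder 340
2847 ÷ 340 → quotient 8, remainder 127
340 ÷ 127 → quotient 2, remainder 86
127 ÷ 86 → quotient 1, remainder 41
86 ÷ 41 → quotient 2, remainder 4
41 ÷ 4 → quotient 10, remainder 1
4 ÷ 1 → quotient 4, remainder 0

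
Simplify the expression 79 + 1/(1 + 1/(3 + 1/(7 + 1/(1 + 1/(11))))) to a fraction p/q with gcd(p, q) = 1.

31265/392

a_0 = 79: 79/1
a_1 = 1: 80/1
a_2 = 3: 319/4
a_3 = 7: 2313/29
a_4 = 1: 2632/33
a_5 = 11: 31265/392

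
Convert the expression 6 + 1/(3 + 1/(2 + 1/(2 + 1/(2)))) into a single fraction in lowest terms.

258/41

Build up convergents one term at a time:
a_0 = 6: 6/1
a_1 = 3: 19/3
a_2 = 2: 44/7
a_3 = 2: 107/17
a_4 = 2: 258/41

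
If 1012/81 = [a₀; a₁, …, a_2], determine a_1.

Run the Euclidean algorithm, recording each quotient:
1012 = 12·81 + 40, so a_0 = 12
81 = 2·40 + 1, so a_1 = 2

2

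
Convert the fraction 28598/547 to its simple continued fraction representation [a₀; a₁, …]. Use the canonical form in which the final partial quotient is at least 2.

[52; 3, 1, 1, 4, 3, 5]

Run the Euclidean algorithm, recording each quotient:
⌊28598/547⌋ = 52, remainder 154
⌊547/154⌋ = 3, remainder 85
⌊154/85⌋ = 1, remainder 69
⌊85/69⌋ = 1, remainder 16
⌊69/16⌋ = 4, remainder 5
⌊16/5⌋ = 3, remainder 1
⌊5/1⌋ = 5, remainder 0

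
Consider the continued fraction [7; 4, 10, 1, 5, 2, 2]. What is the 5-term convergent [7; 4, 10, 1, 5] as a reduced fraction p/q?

Start with 5.
1 + 1/(5/1) = 1 + 1/5 = 6/5
10 + 1/(6/5) = 10 + 5/6 = 65/6
4 + 1/(65/6) = 4 + 6/65 = 266/65
7 + 1/(266/65) = 7 + 65/266 = 1927/266

1927/266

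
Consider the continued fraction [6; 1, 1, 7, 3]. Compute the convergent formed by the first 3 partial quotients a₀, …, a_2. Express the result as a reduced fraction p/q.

Start with 1.
1 + 1/(1/1) = 1 + 1/1 = 2/1
6 + 1/(2/1) = 6 + 1/2 = 13/2

13/2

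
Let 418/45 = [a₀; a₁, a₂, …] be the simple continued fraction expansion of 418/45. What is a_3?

Run the Euclidean algorithm, recording each quotient:
418 = 9·45 + 13, so a_0 = 9
45 = 3·13 + 6, so a_1 = 3
13 = 2·6 + 1, so a_2 = 2
6 = 6·1 + 0, so a_3 = 6

6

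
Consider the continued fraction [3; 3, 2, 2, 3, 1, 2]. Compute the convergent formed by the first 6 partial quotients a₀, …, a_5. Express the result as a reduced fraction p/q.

247/75

Start with 1.
3 + 1/(1/1) = 3 + 1/1 = 4/1
2 + 1/(4/1) = 2 + 1/4 = 9/4
2 + 1/(9/4) = 2 + 4/9 = 22/9
3 + 1/(22/9) = 3 + 9/22 = 75/22
3 + 1/(75/22) = 3 + 22/75 = 247/75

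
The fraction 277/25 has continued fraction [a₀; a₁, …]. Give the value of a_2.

2

⌊277/25⌋ = 11, remainder 2
⌊25/2⌋ = 12, remainder 1
⌊2/1⌋ = 2, remainder 0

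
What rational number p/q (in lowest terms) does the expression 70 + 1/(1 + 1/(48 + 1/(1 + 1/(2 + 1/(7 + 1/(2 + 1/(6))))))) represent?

1072009/15103

Collapse the nested fraction from the inside out:
Start with 6.
2 + 1/(6/1) = 2 + 1/6 = 13/6
7 + 1/(13/6) = 7 + 6/13 = 97/13
2 + 1/(97/13) = 2 + 13/97 = 207/97
1 + 1/(207/97) = 1 + 97/207 = 304/207
48 + 1/(304/207) = 48 + 207/304 = 14799/304
1 + 1/(14799/304) = 1 + 304/14799 = 15103/14799
70 + 1/(15103/14799) = 70 + 14799/15103 = 1072009/15103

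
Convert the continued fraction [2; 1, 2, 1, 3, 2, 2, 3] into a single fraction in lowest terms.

774/283

Collapse the nested fraction from the inside out:
Start with 3.
2 + 1/(3/1) = 2 + 1/3 = 7/3
2 + 1/(7/3) = 2 + 3/7 = 17/7
3 + 1/(17/7) = 3 + 7/17 = 58/17
1 + 1/(58/17) = 1 + 17/58 = 75/58
2 + 1/(75/58) = 2 + 58/75 = 208/75
1 + 1/(208/75) = 1 + 75/208 = 283/208
2 + 1/(283/208) = 2 + 208/283 = 774/283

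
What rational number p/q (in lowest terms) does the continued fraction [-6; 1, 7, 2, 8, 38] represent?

Start with 38.
8 + 1/(38/1) = 8 + 1/38 = 305/38
2 + 1/(305/38) = 2 + 38/305 = 648/305
7 + 1/(648/305) = 7 + 305/648 = 4841/648
1 + 1/(4841/648) = 1 + 648/4841 = 5489/4841
-6 + 1/(5489/4841) = -6 + 4841/5489 = -28093/5489

-28093/5489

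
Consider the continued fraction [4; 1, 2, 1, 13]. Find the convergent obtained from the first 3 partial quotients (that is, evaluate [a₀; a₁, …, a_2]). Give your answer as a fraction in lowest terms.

a_0 = 4: 4/1
a_1 = 1: 5/1
a_2 = 2: 14/3

14/3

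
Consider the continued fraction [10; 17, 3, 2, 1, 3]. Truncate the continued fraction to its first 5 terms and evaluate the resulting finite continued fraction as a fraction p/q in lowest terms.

1740/173

a_0 = 10: 10/1
a_1 = 17: 171/17
a_2 = 3: 523/52
a_3 = 2: 1217/121
a_4 = 1: 1740/173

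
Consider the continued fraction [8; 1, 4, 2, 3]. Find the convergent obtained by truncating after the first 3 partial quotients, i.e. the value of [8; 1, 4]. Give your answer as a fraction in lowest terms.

44/5

a_0 = 8: 8/1
a_1 = 1: 9/1
a_2 = 4: 44/5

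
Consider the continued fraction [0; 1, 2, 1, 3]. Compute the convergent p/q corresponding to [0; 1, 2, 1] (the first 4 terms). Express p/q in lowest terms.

a_0 = 0: 0/1
a_1 = 1: 1/1
a_2 = 2: 2/3
a_3 = 1: 3/4

3/4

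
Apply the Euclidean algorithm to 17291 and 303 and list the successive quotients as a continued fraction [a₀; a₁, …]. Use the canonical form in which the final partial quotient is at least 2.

17291 = 57·303 + 20, so a_0 = 57
303 = 15·20 + 3, so a_1 = 15
20 = 6·3 + 2, so a_2 = 6
3 = 1·2 + 1, so a_3 = 1
2 = 2·1 + 0, so a_4 = 2

[57; 15, 6, 1, 2]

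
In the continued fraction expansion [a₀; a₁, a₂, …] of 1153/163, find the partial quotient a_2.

Run the Euclidean algorithm, recording each quotient:
⌊1153/163⌋ = 7, remainder 12
⌊163/12⌋ = 13, remainder 7
⌊12/7⌋ = 1, remainder 5

1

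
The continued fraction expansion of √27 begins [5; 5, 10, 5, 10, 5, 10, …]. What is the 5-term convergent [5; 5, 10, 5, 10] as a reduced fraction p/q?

Compute successive convergents:
a_0 = 5: 5/1
a_1 = 5: 26/5
a_2 = 10: 265/51
a_3 = 5: 1351/260
a_4 = 10: 13775/2651

13775/2651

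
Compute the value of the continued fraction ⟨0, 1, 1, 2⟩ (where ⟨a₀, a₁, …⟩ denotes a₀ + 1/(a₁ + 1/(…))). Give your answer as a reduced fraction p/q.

3/5

a_0 = 0: 0/1
a_1 = 1: 1/1
a_2 = 1: 1/2
a_3 = 2: 3/5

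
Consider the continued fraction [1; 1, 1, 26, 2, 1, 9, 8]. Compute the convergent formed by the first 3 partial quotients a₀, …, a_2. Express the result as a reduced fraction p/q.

a_0 = 1: 1/1
a_1 = 1: 2/1
a_2 = 1: 3/2

3/2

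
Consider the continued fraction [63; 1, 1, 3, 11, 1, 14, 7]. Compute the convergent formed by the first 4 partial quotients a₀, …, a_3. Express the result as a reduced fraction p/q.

445/7

Compute successive convergents:
a_0 = 63: 63/1
a_1 = 1: 64/1
a_2 = 1: 127/2
a_3 = 3: 445/7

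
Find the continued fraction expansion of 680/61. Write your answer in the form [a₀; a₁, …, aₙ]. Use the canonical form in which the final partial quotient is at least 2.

[11; 6, 1, 3, 2]

680 ÷ 61 → quotient 11, remainder 9
61 ÷ 9 → quotient 6, remainder 7
9 ÷ 7 → quotient 1, remainder 2
7 ÷ 2 → quotient 3, remainder 1
2 ÷ 1 → quotient 2, remainder 0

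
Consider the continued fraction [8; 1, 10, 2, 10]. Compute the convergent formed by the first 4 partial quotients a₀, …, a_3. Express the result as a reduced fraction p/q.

Start with 2.
10 + 1/(2/1) = 10 + 1/2 = 21/2
1 + 1/(21/2) = 1 + 2/21 = 23/21
8 + 1/(23/21) = 8 + 21/23 = 205/23

205/23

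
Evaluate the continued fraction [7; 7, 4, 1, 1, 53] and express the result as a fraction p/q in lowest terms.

a_0 = 7: 7/1
a_1 = 7: 50/7
a_2 = 4: 207/29
a_3 = 1: 257/36
a_4 = 1: 464/65
a_5 = 53: 24849/3481

24849/3481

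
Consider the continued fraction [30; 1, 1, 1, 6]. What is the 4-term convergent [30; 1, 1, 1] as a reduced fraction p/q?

a_0 = 30: 30/1
a_1 = 1: 31/1
a_2 = 1: 61/2
a_3 = 1: 92/3

92/3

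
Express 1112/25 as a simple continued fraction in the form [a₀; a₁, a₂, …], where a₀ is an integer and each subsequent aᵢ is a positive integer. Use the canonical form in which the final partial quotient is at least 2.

1112 ÷ 25 → quotient 44, remainder 12
25 ÷ 12 → quotient 2, remainder 1
12 ÷ 1 → quotient 12, remainder 0

[44; 2, 12]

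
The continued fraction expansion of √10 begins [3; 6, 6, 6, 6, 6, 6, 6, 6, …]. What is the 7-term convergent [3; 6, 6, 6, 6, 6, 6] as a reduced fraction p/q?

Start with 6.
6 + 1/(6/1) = 6 + 1/6 = 37/6
6 + 1/(37/6) = 6 + 6/37 = 228/37
6 + 1/(228/37) = 6 + 37/228 = 1405/228
6 + 1/(1405/228) = 6 + 228/1405 = 8658/1405
6 + 1/(8658/1405) = 6 + 1405/8658 = 53353/8658
3 + 1/(53353/8658) = 3 + 8658/53353 = 168717/53353

168717/53353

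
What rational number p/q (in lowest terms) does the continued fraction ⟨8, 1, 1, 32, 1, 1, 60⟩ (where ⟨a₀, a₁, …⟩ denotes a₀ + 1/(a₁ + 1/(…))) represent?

67950/7987

Start with 60.
1 + 1/(60/1) = 1 + 1/60 = 61/60
1 + 1/(61/60) = 1 + 60/61 = 121/61
32 + 1/(121/61) = 32 + 61/121 = 3933/121
1 + 1/(3933/121) = 1 + 121/3933 = 4054/3933
1 + 1/(4054/3933) = 1 + 3933/4054 = 7987/4054
8 + 1/(7987/4054) = 8 + 4054/7987 = 67950/7987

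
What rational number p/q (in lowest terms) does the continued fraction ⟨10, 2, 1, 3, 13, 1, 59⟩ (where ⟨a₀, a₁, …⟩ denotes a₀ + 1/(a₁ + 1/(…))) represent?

97506/9409

Starting at the tail and folding back:
Start with 59.
1 + 1/(59/1) = 1 + 1/59 = 60/59
13 + 1/(60/59) = 13 + 59/60 = 839/60
3 + 1/(839/60) = 3 + 60/839 = 2577/839
1 + 1/(2577/839) = 1 + 839/2577 = 3416/2577
2 + 1/(3416/2577) = 2 + 2577/3416 = 9409/3416
10 + 1/(9409/3416) = 10 + 3416/9409 = 97506/9409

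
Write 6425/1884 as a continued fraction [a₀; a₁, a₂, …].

6425 = 3·1884 + 773, so a_0 = 3
1884 = 2·773 + 338, so a_1 = 2
773 = 2·338 + 97, so a_2 = 2
338 = 3·97 + 47, so a_3 = 3
97 = 2·47 + 3, so a_4 = 2
47 = 15·3 + 2, so a_5 = 15
3 = 1·2 + 1, so a_6 = 1
2 = 2·1 + 0, so a_7 = 2

[3; 2, 2, 3, 2, 15, 1, 2]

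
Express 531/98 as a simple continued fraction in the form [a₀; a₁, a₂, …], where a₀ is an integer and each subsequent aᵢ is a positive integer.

531 ÷ 98 → quotient 5, remainder 41
98 ÷ 41 → quotient 2, remainder 16
41 ÷ 16 → quotient 2, remainder 9
16 ÷ 9 → quotient 1, remainder 7
9 ÷ 7 → quotient 1, remainder 2
7 ÷ 2 → quotient 3, remainder 1
2 ÷ 1 → quotient 2, remainder 0

[5; 2, 2, 1, 1, 3, 2]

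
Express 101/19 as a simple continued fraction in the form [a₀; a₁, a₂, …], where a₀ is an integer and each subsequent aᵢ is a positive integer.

Run the Euclidean algorithm, recording each quotient:
101 ÷ 19 → quotient 5, remainder 6
19 ÷ 6 → quotient 3, remainder 1
6 ÷ 1 → quotient 6, remainder 0

[5; 3, 6]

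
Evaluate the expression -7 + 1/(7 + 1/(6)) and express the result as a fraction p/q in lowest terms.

-295/43

Use the convergent recurrence hₖ = aₖ·hₖ₋₁ + hₖ₋₂ (and likewise for the denominators kₖ):
a_0 = -7: -7/1
a_1 = 7: -48/7
a_2 = 6: -295/43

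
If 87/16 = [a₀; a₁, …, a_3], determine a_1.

Run the Euclidean algorithm, recording each quotient:
87 ÷ 16 → quotient 5, remainder 7
16 ÷ 7 → quotient 2, remainder 2

2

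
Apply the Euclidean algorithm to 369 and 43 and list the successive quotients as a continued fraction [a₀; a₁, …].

[8; 1, 1, 2, 1, 1, 3]

369 = 8·43 + 25, so a_0 = 8
43 = 1·25 + 18, so a_1 = 1
25 = 1·18 + 7, so a_2 = 1
18 = 2·7 + 4, so a_3 = 2
7 = 1·4 + 3, so a_4 = 1
4 = 1·3 + 1, so a_5 = 1
3 = 3·1 + 0, so a_6 = 3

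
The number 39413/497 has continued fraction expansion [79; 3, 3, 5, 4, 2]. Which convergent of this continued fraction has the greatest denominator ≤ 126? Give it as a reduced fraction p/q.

4203/53

List convergents until the denominator exceeds the bound:
a_0 = 79: 79/1  (≤ bound)
a_1 = 3: 238/3  (≤ bound)
a_2 = 3: 793/10  (≤ bound)
a_3 = 5: 4203/53  (≤ bound)
a_4 = 4: 17605/222  (> 126, stop)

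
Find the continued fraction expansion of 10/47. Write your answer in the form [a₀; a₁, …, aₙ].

[0; 4, 1, 2, 3]

10 ÷ 47 → quotient 0, remainder 10
47 ÷ 10 → quotient 4, remainder 7
10 ÷ 7 → quotient 1, remainder 3
7 ÷ 3 → quotient 2, remainder 1
3 ÷ 1 → quotient 3, remainder 0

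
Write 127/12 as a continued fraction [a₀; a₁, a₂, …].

[10; 1, 1, 2, 2]

Repeatedly divide and take the remainder:
127 = 10·12 + 7, so a_0 = 10
12 = 1·7 + 5, so a_1 = 1
7 = 1·5 + 2, so a_2 = 1
5 = 2·2 + 1, so a_3 = 2
2 = 2·1 + 0, so a_4 = 2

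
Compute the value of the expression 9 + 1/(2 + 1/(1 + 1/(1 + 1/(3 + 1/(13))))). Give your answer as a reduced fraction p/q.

Start with 13.
3 + 1/(13/1) = 3 + 1/13 = 40/13
1 + 1/(40/13) = 1 + 13/40 = 53/40
1 + 1/(53/40) = 1 + 40/53 = 93/53
2 + 1/(93/53) = 2 + 53/93 = 239/93
9 + 1/(239/93) = 9 + 93/239 = 2244/239

2244/239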